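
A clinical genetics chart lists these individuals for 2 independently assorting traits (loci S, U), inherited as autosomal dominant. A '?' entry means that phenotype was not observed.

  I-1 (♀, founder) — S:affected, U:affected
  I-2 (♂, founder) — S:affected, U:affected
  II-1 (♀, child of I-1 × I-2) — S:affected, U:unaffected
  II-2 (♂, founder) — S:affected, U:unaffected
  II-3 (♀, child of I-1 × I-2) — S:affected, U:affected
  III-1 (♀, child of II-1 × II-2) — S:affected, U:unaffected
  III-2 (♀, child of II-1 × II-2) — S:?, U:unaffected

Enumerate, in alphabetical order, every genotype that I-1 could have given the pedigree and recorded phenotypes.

S/I-1 aff ·: Ss|SS
S/I-2 aff ·: Ss|SS
S/II-1 aff I-1×I-2: Ss|SS
S/II-2 aff ·: Ss|SS
S/II-3 aff I-1×I-2: Ss|SS
S/III-1 aff II-1×II-2: Ss|SS
S/III-2 ? II-1×II-2: ss|Ss|SS
⇒ S over [I-1,I-2,II-1,II-2,II-3,III-1,III-2]: 95 consistent
U/I-1 aff ·: Uu
U/I-2 aff ·: Uu
U/II-1 un I-1×I-2: uu
U/II-2 un ·: uu
U/II-3 aff I-1×I-2: Uu|UU
U/III-1 un II-1×II-2: uu
U/III-2 un II-1×II-2: uu
⇒ U over [I-1,I-2,II-1,II-2,II-3,III-1,III-2]: 2 consistent

I-1 ∈ {SS Uu, Ss Uu}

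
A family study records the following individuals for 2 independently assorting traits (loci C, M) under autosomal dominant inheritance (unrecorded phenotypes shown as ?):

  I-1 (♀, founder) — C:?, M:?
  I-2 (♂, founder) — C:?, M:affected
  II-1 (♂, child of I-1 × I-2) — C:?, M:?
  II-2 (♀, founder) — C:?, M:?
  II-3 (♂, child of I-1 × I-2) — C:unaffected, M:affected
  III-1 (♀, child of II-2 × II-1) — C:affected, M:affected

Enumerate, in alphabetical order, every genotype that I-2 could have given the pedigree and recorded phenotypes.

C/I-1 ? ·: cc|Cc
C/I-2 ? ·: cc|Cc
C/II-1 ? I-1×I-2: cc|Cc|CC
C/II-2 ? ·: cc|Cc|CC
C/II-3 un I-1×I-2: cc
C/III-1 aff II-2×II-1: Cc|CC
⇒ C over [I-1,I-2,II-1,II-2,II-3,III-1]: 27 consistent
M/I-1 ? ·: mm|Mm|MM
M/I-2 aff ·: Mm|MM
M/II-1 ? I-1×I-2: mm|Mm|MM
M/II-2 ? ·: mm|Mm|MM
M/II-3 aff I-1×I-2: Mm|MM
M/III-1 aff II-2×II-1: Mm|MM
⇒ M over [I-1,I-2,II-1,II-2,II-3,III-1]: 74 consistent

I-2 ∈ {Cc MM, Cc Mm, cc MM, cc Mm}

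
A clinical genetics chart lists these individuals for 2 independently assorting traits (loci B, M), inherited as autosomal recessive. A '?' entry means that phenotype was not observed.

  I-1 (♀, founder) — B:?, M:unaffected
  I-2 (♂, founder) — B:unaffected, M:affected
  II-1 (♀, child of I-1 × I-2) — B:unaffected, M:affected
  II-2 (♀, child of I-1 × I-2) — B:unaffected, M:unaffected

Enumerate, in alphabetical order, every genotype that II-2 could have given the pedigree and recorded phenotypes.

B/I-1 ? ·: BB|Bb|bb
B/I-2 un ·: BB|Bb
B/II-1 un I-1×I-2: BB|Bb
B/II-2 un I-1×I-2: BB|Bb
⇒ B over [I-1,I-2,II-1,II-2]: 15 consistent
M/I-1 un ·: Mm
M/I-2 aff ·: mm
M/II-1 aff I-1×I-2: mm
M/II-2 un I-1×I-2: Mm
⇒ M over [I-1,I-2,II-1,II-2]: 1 consistent

II-2 ∈ {BB Mm, Bb Mm}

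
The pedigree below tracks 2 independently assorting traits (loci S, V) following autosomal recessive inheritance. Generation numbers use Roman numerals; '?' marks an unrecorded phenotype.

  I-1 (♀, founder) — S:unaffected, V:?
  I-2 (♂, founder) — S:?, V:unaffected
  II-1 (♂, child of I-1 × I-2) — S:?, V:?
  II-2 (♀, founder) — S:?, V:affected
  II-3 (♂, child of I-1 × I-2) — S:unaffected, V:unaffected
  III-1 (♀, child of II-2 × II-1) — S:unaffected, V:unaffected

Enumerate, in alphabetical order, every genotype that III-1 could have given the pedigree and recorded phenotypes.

III-1 ∈ {SS Vv, Ss Vv}

S/I-1 un ·: SS|Ss
S/I-2 ? ·: SS|Ss|ss
S/II-1 ? I-1×I-2: SS|Ss|ss
S/II-2 ? ·: SS|Ss|ss
S/II-3 un I-1×I-2: SS|Ss
S/III-1 un II-2×II-1: SS|Ss
⇒ S over [I-1,I-2,II-1,II-2,II-3,III-1]: 74 consistent
V/I-1 ? ·: VV|Vv|vv
V/I-2 un ·: VV|Vv
V/II-1 ? I-1×I-2: VV|Vv
V/II-2 aff ·: vv
V/II-3 un I-1×I-2: VV|Vv
V/III-1 un II-2×II-1: Vv
⇒ V over [I-1,I-2,II-1,II-2,II-3,III-1]: 15 consistent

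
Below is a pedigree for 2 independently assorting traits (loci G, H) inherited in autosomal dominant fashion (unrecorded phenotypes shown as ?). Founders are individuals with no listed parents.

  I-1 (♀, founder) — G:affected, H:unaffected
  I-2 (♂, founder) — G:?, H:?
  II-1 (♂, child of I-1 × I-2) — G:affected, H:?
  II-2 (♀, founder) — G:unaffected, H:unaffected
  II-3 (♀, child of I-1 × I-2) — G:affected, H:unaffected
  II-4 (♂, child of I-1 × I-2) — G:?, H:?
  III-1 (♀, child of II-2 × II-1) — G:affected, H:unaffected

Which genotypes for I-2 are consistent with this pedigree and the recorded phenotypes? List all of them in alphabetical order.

G/I-1 aff ·: Gg|GG
G/I-2 ? ·: gg|Gg|GG
G/II-1 aff I-1×I-2: Gg|GG
G/II-2 un ·: gg
G/II-3 aff I-1×I-2: Gg|GG
G/II-4 ? I-1×I-2: gg|Gg|GG
G/III-1 aff II-2×II-1: Gg
⇒ G over [I-1,I-2,II-1,II-2,II-3,II-4,III-1]: 32 consistent
H/I-1 un ·: hh
H/I-2 ? ·: hh|Hh
H/II-1 ? I-1×I-2: hh|Hh
H/II-2 un ·: hh
H/II-3 un I-1×I-2: hh
H/II-4 ? I-1×I-2: hh|Hh
H/III-1 un II-2×II-1: hh
⇒ H over [I-1,I-2,II-1,II-2,II-3,II-4,III-1]: 5 consistent

I-2 ∈ {GG Hh, GG hh, Gg Hh, Gg hh, gg Hh, gg hh}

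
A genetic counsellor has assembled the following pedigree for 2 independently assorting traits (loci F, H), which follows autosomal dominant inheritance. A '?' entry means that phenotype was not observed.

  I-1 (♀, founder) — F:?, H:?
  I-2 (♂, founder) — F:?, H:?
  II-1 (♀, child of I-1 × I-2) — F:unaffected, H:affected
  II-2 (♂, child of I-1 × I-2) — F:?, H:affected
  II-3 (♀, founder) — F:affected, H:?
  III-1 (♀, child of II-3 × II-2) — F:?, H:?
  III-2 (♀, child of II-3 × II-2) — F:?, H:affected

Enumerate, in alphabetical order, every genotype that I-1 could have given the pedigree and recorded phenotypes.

I-1 ∈ {Ff HH, Ff Hh, Ff hh, ff HH, ff Hh, ff hh}

F/I-1 ? ·: ff|Ff
F/I-2 ? ·: ff|Ff
F/II-1 un I-1×I-2: ff
F/II-2 ? I-1×I-2: ff|Ff|FF
F/II-3 aff ·: Ff|FF
F/III-1 ? II-3×II-2: ff|Ff|FF
F/III-2 ? II-3×II-2: ff|Ff|FF
⇒ F over [I-1,I-2,II-1,II-2,II-3,III-1,III-2]: 64 consistent
H/I-1 ? ·: hh|Hh|HH
H/I-2 ? ·: hh|Hh|HH
H/II-1 aff I-1×I-2: Hh|HH
H/II-2 aff I-1×I-2: Hh|HH
H/II-3 ? ·: hh|Hh|HH
H/III-1 ? II-3×II-2: hh|Hh|HH
H/III-2 aff II-3×II-2: Hh|HH
⇒ H over [I-1,I-2,II-1,II-2,II-3,III-1,III-2]: 162 consistent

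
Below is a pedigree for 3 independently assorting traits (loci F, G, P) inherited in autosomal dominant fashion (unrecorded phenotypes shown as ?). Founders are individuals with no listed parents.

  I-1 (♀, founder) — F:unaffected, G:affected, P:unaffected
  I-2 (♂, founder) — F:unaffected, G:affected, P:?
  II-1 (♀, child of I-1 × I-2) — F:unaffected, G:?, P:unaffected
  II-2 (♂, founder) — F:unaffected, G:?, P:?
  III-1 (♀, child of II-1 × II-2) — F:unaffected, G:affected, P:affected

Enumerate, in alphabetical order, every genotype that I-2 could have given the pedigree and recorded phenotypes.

F/I-1 un ·: ff
F/I-2 un ·: ff
F/II-1 un I-1×I-2: ff
F/II-2 un ·: ff
F/III-1 un II-1×II-2: ff
⇒ F over [I-1,I-2,II-1,II-2,III-1]: 1 consistent
G/I-1 aff ·: Gg|GG
G/I-2 aff ·: Gg|GG
G/II-1 ? I-1×I-2: gg|Gg|GG
G/II-2 ? ·: gg|Gg|GG
G/III-1 aff II-1×II-2: Gg|GG
⇒ G over [I-1,I-2,II-1,II-2,III-1]: 33 consistent
P/I-1 un ·: pp
P/I-2 ? ·: pp|Pp
P/II-1 un I-1×I-2: pp
P/II-2 ? ·: Pp|PP
P/III-1 aff II-1×II-2: Pp
⇒ P over [I-1,I-2,II-1,II-2,III-1]: 4 consistent

I-2 ∈ {ff GG Pp, ff GG pp, ff Gg Pp, ff Gg pp}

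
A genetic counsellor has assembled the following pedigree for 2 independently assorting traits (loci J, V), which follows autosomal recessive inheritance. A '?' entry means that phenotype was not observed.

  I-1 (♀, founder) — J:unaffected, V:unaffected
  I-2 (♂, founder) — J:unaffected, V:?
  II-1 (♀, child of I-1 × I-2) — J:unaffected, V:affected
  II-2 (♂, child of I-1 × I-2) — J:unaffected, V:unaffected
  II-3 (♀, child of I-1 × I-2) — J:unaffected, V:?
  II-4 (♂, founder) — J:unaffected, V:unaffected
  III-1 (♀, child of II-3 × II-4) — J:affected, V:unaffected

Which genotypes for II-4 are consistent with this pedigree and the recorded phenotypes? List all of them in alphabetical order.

II-4 ∈ {Jj VV, Jj Vv}

J/I-1 un ·: JJ|Jj
J/I-2 un ·: JJ|Jj
J/II-1 un I-1×I-2: JJ|Jj
J/II-2 un I-1×I-2: JJ|Jj
J/II-3 un I-1×I-2: Jj
J/II-4 un ·: Jj
J/III-1 aff II-3×II-4: jj
⇒ J over [I-1,I-2,II-1,II-2,II-3,II-4,III-1]: 12 consistent
V/I-1 un ·: Vv
V/I-2 ? ·: Vv|vv
V/II-1 aff I-1×I-2: vv
V/II-2 un I-1×I-2: VV|Vv
V/II-3 ? I-1×I-2: VV|Vv|vv
V/II-4 un ·: VV|Vv
V/III-1 un II-3×II-4: VV|Vv
⇒ V over [I-1,I-2,II-1,II-2,II-3,II-4,III-1]: 24 consistent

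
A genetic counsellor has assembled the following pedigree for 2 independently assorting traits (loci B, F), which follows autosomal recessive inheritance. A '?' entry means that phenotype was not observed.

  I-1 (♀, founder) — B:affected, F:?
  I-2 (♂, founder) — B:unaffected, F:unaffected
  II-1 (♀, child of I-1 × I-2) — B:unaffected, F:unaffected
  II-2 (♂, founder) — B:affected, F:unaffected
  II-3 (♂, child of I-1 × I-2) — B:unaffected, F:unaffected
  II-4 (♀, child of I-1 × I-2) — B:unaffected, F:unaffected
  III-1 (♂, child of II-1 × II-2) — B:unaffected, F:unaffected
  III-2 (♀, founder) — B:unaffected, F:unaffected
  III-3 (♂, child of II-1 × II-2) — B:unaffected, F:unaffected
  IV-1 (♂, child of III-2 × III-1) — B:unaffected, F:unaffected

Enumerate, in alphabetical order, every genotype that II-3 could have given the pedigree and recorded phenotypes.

B/I-1 aff ·: bb
B/I-2 un ·: BB|Bb
B/II-1 un I-1×I-2: Bb
B/II-2 aff ·: bb
B/II-3 un I-1×I-2: Bb
B/II-4 un I-1×I-2: Bb
B/III-1 un II-1×II-2: Bb
B/III-2 un ·: BB|Bb
B/III-3 un II-1×II-2: Bb
B/IV-1 un III-2×III-1: BB|Bb
⇒ B over [I-1,I-2,II-1,II-2,II-3,II-4,III-1,III-2,III-3,IV-1]: 8 consistent
F/I-1 ? ·: FF|Ff|ff
F/I-2 un ·: FF|Ff
F/II-1 un I-1×I-2: FF|Ff
F/II-2 un ·: FF|Ff
F/II-3 un I-1×I-2: FF|Ff
F/II-4 un I-1×I-2: FF|Ff
F/III-1 un II-1×II-2: FF|Ff
F/III-2 un ·: FF|Ff
F/III-3 un II-1×II-2: FF|Ff
F/IV-1 un III-2×III-1: FF|Ff
⇒ F over [I-1,I-2,II-1,II-2,II-3,II-4,III-1,III-2,III-3,IV-1]: 613 consistent

II-3 ∈ {Bb FF, Bb Ff}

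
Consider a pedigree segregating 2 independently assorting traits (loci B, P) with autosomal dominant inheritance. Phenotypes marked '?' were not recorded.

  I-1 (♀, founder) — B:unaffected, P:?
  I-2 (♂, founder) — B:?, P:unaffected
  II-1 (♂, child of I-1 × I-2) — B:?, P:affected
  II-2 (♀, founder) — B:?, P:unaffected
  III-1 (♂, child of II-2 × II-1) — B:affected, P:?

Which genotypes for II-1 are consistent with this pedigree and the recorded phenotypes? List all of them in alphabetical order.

II-1 ∈ {Bb Pp, bb Pp}

B/I-1 un ·: bb
B/I-2 ? ·: bb|Bb|BB
B/II-1 ? I-1×I-2: bb|Bb
B/II-2 ? ·: bb|Bb|BB
B/III-1 aff II-2×II-1: Bb|BB
⇒ B over [I-1,I-2,II-1,II-2,III-1]: 14 consistent
P/I-1 ? ·: Pp|PP
P/I-2 un ·: pp
P/II-1 aff I-1×I-2: Pp
P/II-2 un ·: pp
P/III-1 ? II-2×II-1: pp|Pp
⇒ P over [I-1,I-2,II-1,II-2,III-1]: 4 consistent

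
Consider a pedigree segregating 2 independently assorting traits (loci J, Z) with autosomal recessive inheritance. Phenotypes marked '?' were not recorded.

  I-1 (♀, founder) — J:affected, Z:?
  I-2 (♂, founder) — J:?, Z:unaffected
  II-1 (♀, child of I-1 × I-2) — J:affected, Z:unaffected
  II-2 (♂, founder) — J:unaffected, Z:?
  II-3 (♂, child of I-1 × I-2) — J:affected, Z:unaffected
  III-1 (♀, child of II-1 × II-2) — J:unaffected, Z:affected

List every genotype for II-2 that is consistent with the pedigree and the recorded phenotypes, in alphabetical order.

J/I-1 aff ·: jj
J/I-2 ? ·: Jj|jj
J/II-1 aff I-1×I-2: jj
J/II-2 un ·: JJ|Jj
J/II-3 aff I-1×I-2: jj
J/III-1 un II-1×II-2: Jj
⇒ J over [I-1,I-2,II-1,II-2,II-3,III-1]: 4 consistent
Z/I-1 ? ·: ZZ|Zz|zz
Z/I-2 un ·: ZZ|Zz
Z/II-1 un I-1×I-2: Zz
Z/II-2 ? ·: Zz|zz
Z/II-3 un I-1×I-2: ZZ|Zz
Z/III-1 aff II-1×II-2: zz
⇒ Z over [I-1,I-2,II-1,II-2,II-3,III-1]: 16 consistent

II-2 ∈ {JJ Zz, JJ zz, Jj Zz, Jj zz}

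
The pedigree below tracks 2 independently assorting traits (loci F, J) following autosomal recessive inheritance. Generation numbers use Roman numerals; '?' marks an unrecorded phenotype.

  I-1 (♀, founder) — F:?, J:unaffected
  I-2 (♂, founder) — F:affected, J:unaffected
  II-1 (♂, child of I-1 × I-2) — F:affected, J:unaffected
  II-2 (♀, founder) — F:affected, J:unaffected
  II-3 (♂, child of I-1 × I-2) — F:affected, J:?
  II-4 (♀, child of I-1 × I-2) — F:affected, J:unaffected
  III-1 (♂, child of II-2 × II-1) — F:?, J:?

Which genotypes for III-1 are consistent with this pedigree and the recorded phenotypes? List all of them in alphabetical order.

F/I-1 ? ·: Ff|ff
F/I-2 aff ·: ff
F/II-1 aff I-1×I-2: ff
F/II-2 aff ·: ff
F/II-3 aff I-1×I-2: ff
F/II-4 aff I-1×I-2: ff
F/III-1 ? II-2×II-1: ff
⇒ F over [I-1,I-2,II-1,II-2,II-3,II-4,III-1]: 2 consistent
J/I-1 un ·: JJ|Jj
J/I-2 un ·: JJ|Jj
J/II-1 un I-1×I-2: JJ|Jj
J/II-2 un ·: JJ|Jj
J/II-3 ? I-1×I-2: JJ|Jj|jj
J/II-4 un I-1×I-2: JJ|Jj
J/III-1 ? II-2×II-1: JJ|Jj|jj
⇒ J over [I-1,I-2,II-1,II-2,II-3,II-4,III-1]: 115 consistent

III-1 ∈ {ff JJ, ff Jj, ff jj}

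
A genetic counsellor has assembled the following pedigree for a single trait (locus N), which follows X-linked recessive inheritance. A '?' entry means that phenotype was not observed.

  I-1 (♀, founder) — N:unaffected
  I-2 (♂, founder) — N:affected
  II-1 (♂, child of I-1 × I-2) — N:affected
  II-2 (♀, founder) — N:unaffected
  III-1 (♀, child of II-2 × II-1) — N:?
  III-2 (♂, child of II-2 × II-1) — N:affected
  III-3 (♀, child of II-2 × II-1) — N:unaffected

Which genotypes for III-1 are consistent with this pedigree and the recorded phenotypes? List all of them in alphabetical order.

N/I-1 un ·: X^NX^n
N/I-2 aff ·: X^nY
N/II-1 aff I-1×I-2: X^nY
N/II-2 un ·: X^NX^n
N/III-1 ? II-2×II-1: X^NX^n|X^nX^n
N/III-2 aff II-2×II-1: X^nY
N/III-3 un II-2×II-1: X^NX^n
⇒ N over [I-1,I-2,II-1,II-2,III-1,III-2,III-3]: 2 consistent

III-1 ∈ {X^NX^n, X^nX^n}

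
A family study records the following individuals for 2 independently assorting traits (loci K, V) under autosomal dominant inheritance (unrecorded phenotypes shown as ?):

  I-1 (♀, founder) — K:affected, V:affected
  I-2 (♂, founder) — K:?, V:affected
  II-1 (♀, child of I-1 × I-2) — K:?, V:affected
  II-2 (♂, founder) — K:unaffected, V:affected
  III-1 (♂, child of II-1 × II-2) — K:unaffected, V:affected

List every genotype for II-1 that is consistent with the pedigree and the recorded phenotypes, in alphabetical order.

K/I-1 aff ·: Kk|KK
K/I-2 ? ·: kk|Kk|KK
K/II-1 ? I-1×I-2: kk|Kk
K/II-2 un ·: kk
K/III-1 un II-1×II-2: kk
⇒ K over [I-1,I-2,II-1,II-2,III-1]: 7 consistent
V/I-1 aff ·: Vv|VV
V/I-2 aff ·: Vv|VV
V/II-1 aff I-1×I-2: Vv|VV
V/II-2 aff ·: Vv|VV
V/III-1 aff II-1×II-2: Vv|VV
⇒ V over [I-1,I-2,II-1,II-2,III-1]: 24 consistent

II-1 ∈ {Kk VV, Kk Vv, kk VV, kk Vv}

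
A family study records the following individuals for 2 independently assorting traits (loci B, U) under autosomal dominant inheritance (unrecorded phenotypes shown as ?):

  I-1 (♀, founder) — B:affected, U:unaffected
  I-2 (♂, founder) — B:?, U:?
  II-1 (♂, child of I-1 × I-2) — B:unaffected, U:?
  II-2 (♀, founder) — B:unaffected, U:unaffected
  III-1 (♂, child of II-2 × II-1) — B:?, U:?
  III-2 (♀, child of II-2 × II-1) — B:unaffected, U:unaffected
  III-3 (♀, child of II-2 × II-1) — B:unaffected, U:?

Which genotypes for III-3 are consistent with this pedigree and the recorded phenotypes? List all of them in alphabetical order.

III-3 ∈ {bb Uu, bb uu}

B/I-1 aff ·: Bb
B/I-2 ? ·: bb|Bb
B/II-1 un I-1×I-2: bb
B/II-2 un ·: bb
B/III-1 ? II-2×II-1: bb
B/III-2 un II-2×II-1: bb
B/III-3 un II-2×II-1: bb
⇒ B over [I-1,I-2,II-1,II-2,III-1,III-2,III-3]: 2 consistent
U/I-1 un ·: uu
U/I-2 ? ·: uu|Uu|UU
U/II-1 ? I-1×I-2: uu|Uu
U/II-2 un ·: uu
U/III-1 ? II-2×II-1: uu|Uu
U/III-2 un II-2×II-1: uu
U/III-3 ? II-2×II-1: uu|Uu
⇒ U over [I-1,I-2,II-1,II-2,III-1,III-2,III-3]: 10 consistent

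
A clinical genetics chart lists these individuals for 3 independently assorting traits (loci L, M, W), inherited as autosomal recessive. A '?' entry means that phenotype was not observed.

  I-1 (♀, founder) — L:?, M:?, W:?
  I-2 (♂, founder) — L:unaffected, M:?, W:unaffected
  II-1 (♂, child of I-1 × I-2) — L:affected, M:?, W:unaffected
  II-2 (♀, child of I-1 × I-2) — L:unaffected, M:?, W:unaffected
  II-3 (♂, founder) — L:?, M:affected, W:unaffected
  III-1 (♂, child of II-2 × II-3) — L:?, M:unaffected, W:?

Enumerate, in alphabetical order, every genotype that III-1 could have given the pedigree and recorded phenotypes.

L/I-1 ? ·: Ll|ll
L/I-2 un ·: Ll
L/II-1 aff I-1×I-2: ll
L/II-2 un I-1×I-2: LL|Ll
L/II-3 ? ·: LL|Ll|ll
L/III-1 ? II-2×II-3: LL|Ll|ll
⇒ L over [I-1,I-2,II-1,II-2,II-3,III-1]: 18 consistent
M/I-1 ? ·: MM|Mm|mm
M/I-2 ? ·: MM|Mm|mm
M/II-1 ? I-1×I-2: MM|Mm|mm
M/II-2 ? I-1×I-2: MM|Mm
M/II-3 aff ·: mm
M/III-1 un II-2×II-3: Mm
⇒ M over [I-1,I-2,II-1,II-2,II-3,III-1]: 21 consistent
W/I-1 ? ·: WW|Ww|ww
W/I-2 un ·: WW|Ww
W/II-1 un I-1×I-2: WW|Ww
W/II-2 un I-1×I-2: WW|Ww
W/II-3 un ·: WW|Ww
W/III-1 ? II-2×II-3: WW|Ww|ww
⇒ W over [I-1,I-2,II-1,II-2,II-3,III-1]: 61 consistent

III-1 ∈ {LL Mm WW, LL Mm Ww, LL Mm ww, Ll Mm WW, Ll Mm Ww, Ll Mm ww, ll Mm WW, ll Mm Ww, ll Mm ww}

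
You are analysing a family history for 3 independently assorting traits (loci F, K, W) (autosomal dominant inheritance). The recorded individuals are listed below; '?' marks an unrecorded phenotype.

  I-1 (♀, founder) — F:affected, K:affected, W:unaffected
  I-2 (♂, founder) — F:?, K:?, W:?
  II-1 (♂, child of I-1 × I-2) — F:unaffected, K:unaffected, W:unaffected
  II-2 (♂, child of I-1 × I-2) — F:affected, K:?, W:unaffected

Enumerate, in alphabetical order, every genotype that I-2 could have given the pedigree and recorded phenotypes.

F/I-1 aff ·: Ff
F/I-2 ? ·: ff|Ff
F/II-1 un I-1×I-2: ff
F/II-2 aff I-1×I-2: Ff|FF
⇒ F over [I-1,I-2,II-1,II-2]: 3 consistent
K/I-1 aff ·: Kk
K/I-2 ? ·: kk|Kk
K/II-1 un I-1×I-2: kk
K/II-2 ? I-1×I-2: kk|Kk|KK
⇒ K over [I-1,I-2,II-1,II-2]: 5 consistent
W/I-1 un ·: ww
W/I-2 ? ·: ww|Ww
W/II-1 un I-1×I-2: ww
W/II-2 un I-1×I-2: ww
⇒ W over [I-1,I-2,II-1,II-2]: 2 consistent

I-2 ∈ {Ff Kk Ww, Ff Kk ww, Ff kk Ww, Ff kk ww, ff Kk Ww, ff Kk ww, ff kk Ww, ff kk ww}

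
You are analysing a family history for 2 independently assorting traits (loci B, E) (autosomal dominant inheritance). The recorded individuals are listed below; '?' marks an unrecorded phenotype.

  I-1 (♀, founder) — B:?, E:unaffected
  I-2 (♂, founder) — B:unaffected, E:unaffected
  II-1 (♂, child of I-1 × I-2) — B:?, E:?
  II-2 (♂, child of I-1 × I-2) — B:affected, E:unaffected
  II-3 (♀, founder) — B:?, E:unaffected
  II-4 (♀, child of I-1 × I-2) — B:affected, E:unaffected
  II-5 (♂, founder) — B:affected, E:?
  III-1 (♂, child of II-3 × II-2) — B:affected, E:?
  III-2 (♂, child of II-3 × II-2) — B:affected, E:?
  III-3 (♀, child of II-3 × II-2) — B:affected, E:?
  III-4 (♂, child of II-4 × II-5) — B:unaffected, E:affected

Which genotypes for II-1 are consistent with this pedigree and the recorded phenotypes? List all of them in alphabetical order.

II-1 ∈ {Bb ee, bb ee}

B/I-1 ? ·: Bb|BB
B/I-2 un ·: bb
B/II-1 ? I-1×I-2: bb|Bb
B/II-2 aff I-1×I-2: Bb
B/II-3 ? ·: bb|Bb|BB
B/II-4 aff I-1×I-2: Bb
B/II-5 aff ·: Bb
B/III-1 aff II-3×II-2: Bb|BB
B/III-2 aff II-3×II-2: Bb|BB
B/III-3 aff II-3×II-2: Bb|BB
B/III-4 un II-4×II-5: bb
⇒ B over [I-1,I-2,II-1,II-2,II-3,II-4,II-5,III-1,III-2,III-3,III-4]: 51 consistent
E/I-1 un ·: ee
E/I-2 un ·: ee
E/II-1 ? I-1×I-2: ee
E/II-2 un I-1×I-2: ee
E/II-3 un ·: ee
E/II-4 un I-1×I-2: ee
E/II-5 ? ·: Ee|EE
E/III-1 ? II-3×II-2: ee
E/III-2 ? II-3×II-2: ee
E/III-3 ? II-3×II-2: ee
E/III-4 aff II-4×II-5: Ee
⇒ E over [I-1,I-2,II-1,II-2,II-3,II-4,II-5,III-1,III-2,III-3,III-4]: 2 consistent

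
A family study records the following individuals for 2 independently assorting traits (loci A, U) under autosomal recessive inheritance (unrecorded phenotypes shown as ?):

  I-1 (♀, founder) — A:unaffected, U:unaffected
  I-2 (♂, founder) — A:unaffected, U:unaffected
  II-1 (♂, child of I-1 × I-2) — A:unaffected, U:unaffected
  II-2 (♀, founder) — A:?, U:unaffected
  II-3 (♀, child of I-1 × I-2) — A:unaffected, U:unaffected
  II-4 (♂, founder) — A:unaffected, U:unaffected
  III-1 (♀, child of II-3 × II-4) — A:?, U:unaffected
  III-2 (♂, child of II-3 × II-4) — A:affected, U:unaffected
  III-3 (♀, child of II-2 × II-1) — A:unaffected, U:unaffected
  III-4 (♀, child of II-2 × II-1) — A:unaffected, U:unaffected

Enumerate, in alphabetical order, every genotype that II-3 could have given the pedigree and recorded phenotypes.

II-3 ∈ {Aa UU, Aa Uu}

A/I-1 un ·: AA|Aa
A/I-2 un ·: AA|Aa
A/II-1 un I-1×I-2: AA|Aa
A/II-2 ? ·: AA|Aa|aa
A/II-3 un I-1×I-2: Aa
A/II-4 un ·: Aa
A/III-1 ? II-3×II-4: AA|Aa|aa
A/III-2 aff II-3×II-4: aa
A/III-3 un II-2×II-1: AA|Aa
A/III-4 un II-2×II-1: AA|Aa
⇒ A over [I-1,I-2,II-1,II-2,II-3,II-4,III-1,III-2,III-3,III-4]: 135 consistent
U/I-1 un ·: UU|Uu
U/I-2 un ·: UU|Uu
U/II-1 un I-1×I-2: UU|Uu
U/II-2 un ·: UU|Uu
U/II-3 un I-1×I-2: UU|Uu
U/II-4 un ·: UU|Uu
U/III-1 un II-3×II-4: UU|Uu
U/III-2 un II-3×II-4: UU|Uu
U/III-3 un II-2×II-1: UU|Uu
U/III-4 un II-2×II-1: UU|Uu
⇒ U over [I-1,I-2,II-1,II-2,II-3,II-4,III-1,III-2,III-3,III-4]: 532 consistent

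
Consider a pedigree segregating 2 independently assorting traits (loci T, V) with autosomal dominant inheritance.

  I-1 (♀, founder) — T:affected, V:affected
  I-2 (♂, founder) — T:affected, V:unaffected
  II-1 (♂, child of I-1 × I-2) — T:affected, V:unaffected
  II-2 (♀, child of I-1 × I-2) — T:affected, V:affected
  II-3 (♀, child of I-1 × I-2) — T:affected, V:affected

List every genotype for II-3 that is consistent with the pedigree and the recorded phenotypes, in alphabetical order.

T/I-1 aff ·: Tt|TT
T/I-2 aff ·: Tt|TT
T/II-1 aff I-1×I-2: Tt|TT
T/II-2 aff I-1×I-2: Tt|TT
T/II-3 aff I-1×I-2: Tt|TT
⇒ T over [I-1,I-2,II-1,II-2,II-3]: 25 consistent
V/I-1 aff ·: Vv
V/I-2 un ·: vv
V/II-1 un I-1×I-2: vv
V/II-2 aff I-1×I-2: Vv
V/II-3 aff I-1×I-2: Vv
⇒ V over [I-1,I-2,II-1,II-2,II-3]: 1 consistent

II-3 ∈ {TT Vv, Tt Vv}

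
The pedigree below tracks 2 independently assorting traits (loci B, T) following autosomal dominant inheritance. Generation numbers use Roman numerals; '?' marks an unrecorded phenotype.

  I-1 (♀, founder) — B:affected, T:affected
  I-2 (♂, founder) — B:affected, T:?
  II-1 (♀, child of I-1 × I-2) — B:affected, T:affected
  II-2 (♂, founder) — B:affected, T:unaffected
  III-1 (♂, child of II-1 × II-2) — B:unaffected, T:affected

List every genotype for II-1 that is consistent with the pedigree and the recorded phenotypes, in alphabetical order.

II-1 ∈ {Bb TT, Bb Tt}

B/I-1 aff ·: Bb|BB
B/I-2 aff ·: Bb|BB
B/II-1 aff I-1×I-2: Bb
B/II-2 aff ·: Bb
B/III-1 un II-1×II-2: bb
⇒ B over [I-1,I-2,II-1,II-2,III-1]: 3 consistent
T/I-1 aff ·: Tt|TT
T/I-2 ? ·: tt|Tt|TT
T/II-1 aff I-1×I-2: Tt|TT
T/II-2 un ·: tt
T/III-1 aff II-1×II-2: Tt
⇒ T over [I-1,I-2,II-1,II-2,III-1]: 9 consistent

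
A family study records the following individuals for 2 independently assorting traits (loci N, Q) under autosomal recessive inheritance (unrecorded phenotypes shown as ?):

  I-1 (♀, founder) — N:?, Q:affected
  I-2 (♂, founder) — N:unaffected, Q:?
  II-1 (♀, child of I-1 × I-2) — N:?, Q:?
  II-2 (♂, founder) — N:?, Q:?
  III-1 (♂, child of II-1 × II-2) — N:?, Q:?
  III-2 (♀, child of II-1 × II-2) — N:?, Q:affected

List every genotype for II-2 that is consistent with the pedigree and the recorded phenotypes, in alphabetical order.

II-2 ∈ {NN Qq, NN qq, Nn Qq, Nn qq, nn Qq, nn qq}

N/I-1 ? ·: NN|Nn|nn
N/I-2 un ·: NN|Nn
N/II-1 ? I-1×I-2: NN|Nn|nn
N/II-2 ? ·: NN|Nn|nn
N/III-1 ? II-1×II-2: NN|Nn|nn
N/III-2 ? II-1×II-2: NN|Nn|nn
⇒ N over [I-1,I-2,II-1,II-2,III-1,III-2]: 121 consistent
Q/I-1 aff ·: qq
Q/I-2 ? ·: QQ|Qq|qq
Q/II-1 ? I-1×I-2: Qq|qq
Q/II-2 ? ·: Qq|qq
Q/III-1 ? II-1×II-2: QQ|Qq|qq
Q/III-2 aff II-1×II-2: qq
⇒ Q over [I-1,I-2,II-1,II-2,III-1,III-2]: 16 consistent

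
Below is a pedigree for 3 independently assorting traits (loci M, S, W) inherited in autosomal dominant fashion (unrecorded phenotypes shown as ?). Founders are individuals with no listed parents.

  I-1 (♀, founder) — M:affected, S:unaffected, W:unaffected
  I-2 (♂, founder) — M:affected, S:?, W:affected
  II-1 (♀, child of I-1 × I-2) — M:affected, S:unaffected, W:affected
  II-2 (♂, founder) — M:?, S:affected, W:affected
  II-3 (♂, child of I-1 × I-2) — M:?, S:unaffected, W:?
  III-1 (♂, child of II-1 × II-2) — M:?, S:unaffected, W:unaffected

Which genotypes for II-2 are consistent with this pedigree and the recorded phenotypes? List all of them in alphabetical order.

II-2 ∈ {MM Ss Ww, Mm Ss Ww, mm Ss Ww}

M/I-1 aff ·: Mm|MM
M/I-2 aff ·: Mm|MM
M/II-1 aff I-1×I-2: Mm|MM
M/II-2 ? ·: mm|Mm|MM
M/II-3 ? I-1×I-2: mm|Mm|MM
M/III-1 ? II-1×II-2: mm|Mm|MM
⇒ M over [I-1,I-2,II-1,II-2,II-3,III-1]: 81 consistent
S/I-1 un ·: ss
S/I-2 ? ·: ss|Ss
S/II-1 un I-1×I-2: ss
S/II-2 aff ·: Ss
S/II-3 un I-1×I-2: ss
S/III-1 un II-1×II-2: ss
⇒ S over [I-1,I-2,II-1,II-2,II-3,III-1]: 2 consistent
W/I-1 un ·: ww
W/I-2 aff ·: Ww|WW
W/II-1 aff I-1×I-2: Ww
W/II-2 aff ·: Ww
W/II-3 ? I-1×I-2: ww|Ww
W/III-1 un II-1×II-2: ww
⇒ W over [I-1,I-2,II-1,II-2,II-3,III-1]: 3 consistent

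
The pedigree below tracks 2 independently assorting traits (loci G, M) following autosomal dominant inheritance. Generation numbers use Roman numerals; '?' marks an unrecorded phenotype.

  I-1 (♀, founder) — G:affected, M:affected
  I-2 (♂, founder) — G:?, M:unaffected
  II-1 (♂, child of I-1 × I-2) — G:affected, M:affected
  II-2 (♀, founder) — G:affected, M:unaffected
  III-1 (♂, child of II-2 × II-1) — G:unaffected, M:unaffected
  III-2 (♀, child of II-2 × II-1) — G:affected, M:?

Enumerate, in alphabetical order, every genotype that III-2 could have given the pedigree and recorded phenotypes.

III-2 ∈ {GG Mm, GG mm, Gg Mm, Gg mm}

G/I-1 aff ·: Gg|GG
G/I-2 ? ·: gg|Gg|GG
G/II-1 aff I-1×I-2: Gg
G/II-2 aff ·: Gg
G/III-1 un II-2×II-1: gg
G/III-2 aff II-2×II-1: Gg|GG
⇒ G over [I-1,I-2,II-1,II-2,III-1,III-2]: 10 consistent
M/I-1 aff ·: Mm|MM
M/I-2 un ·: mm
M/II-1 aff I-1×I-2: Mm
M/II-2 un ·: mm
M/III-1 un II-2×II-1: mm
M/III-2 ? II-2×II-1: mm|Mm
⇒ M over [I-1,I-2,II-1,II-2,III-1,III-2]: 4 consistent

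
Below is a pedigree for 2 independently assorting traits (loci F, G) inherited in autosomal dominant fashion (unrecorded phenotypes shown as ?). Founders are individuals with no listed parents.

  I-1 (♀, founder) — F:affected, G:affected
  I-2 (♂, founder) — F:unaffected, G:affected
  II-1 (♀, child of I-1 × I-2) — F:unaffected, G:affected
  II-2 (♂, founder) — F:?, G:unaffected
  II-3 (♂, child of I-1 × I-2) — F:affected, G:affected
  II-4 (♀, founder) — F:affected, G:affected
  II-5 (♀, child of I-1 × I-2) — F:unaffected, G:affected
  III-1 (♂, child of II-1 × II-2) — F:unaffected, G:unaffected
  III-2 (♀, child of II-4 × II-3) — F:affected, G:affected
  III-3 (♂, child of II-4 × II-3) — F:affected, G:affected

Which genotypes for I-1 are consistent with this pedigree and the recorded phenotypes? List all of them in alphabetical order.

I-1 ∈ {Ff GG, Ff Gg}

F/I-1 aff ·: Ff
F/I-2 un ·: ff
F/II-1 un I-1×I-2: ff
F/II-2 ? ·: ff|Ff
F/II-3 aff I-1×I-2: Ff
F/II-4 aff ·: Ff|FF
F/II-5 un I-1×I-2: ff
F/III-1 un II-1×II-2: ff
F/III-2 aff II-4×II-3: Ff|FF
F/III-3 aff II-4×II-3: Ff|FF
⇒ F over [I-1,I-2,II-1,II-2,II-3,II-4,II-5,III-1,III-2,III-3]: 16 consistent
G/I-1 aff ·: Gg|GG
G/I-2 aff ·: Gg|GG
G/II-1 aff I-1×I-2: Gg
G/II-2 un ·: gg
G/II-3 aff I-1×I-2: Gg|GG
G/II-4 aff ·: Gg|GG
G/II-5 aff I-1×I-2: Gg|GG
G/III-1 un II-1×II-2: gg
G/III-2 aff II-4×II-3: Gg|GG
G/III-3 aff II-4×II-3: Gg|GG
⇒ G over [I-1,I-2,II-1,II-2,II-3,II-4,II-5,III-1,III-2,III-3]: 78 consistent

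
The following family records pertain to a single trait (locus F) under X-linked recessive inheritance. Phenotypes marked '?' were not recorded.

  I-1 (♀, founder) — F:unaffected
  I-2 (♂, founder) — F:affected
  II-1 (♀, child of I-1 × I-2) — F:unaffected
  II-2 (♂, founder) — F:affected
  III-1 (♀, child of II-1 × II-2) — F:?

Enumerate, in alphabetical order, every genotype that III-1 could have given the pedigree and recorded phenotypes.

F/I-1 un ·: X^FX^F|X^FX^f
F/I-2 aff ·: X^fY
F/II-1 un I-1×I-2: X^FX^f
F/II-2 aff ·: X^fY
F/III-1 ? II-1×II-2: X^FX^f|X^fX^f
⇒ F over [I-1,I-2,II-1,II-2,III-1]: 4 consistent

III-1 ∈ {X^FX^f, X^fX^f}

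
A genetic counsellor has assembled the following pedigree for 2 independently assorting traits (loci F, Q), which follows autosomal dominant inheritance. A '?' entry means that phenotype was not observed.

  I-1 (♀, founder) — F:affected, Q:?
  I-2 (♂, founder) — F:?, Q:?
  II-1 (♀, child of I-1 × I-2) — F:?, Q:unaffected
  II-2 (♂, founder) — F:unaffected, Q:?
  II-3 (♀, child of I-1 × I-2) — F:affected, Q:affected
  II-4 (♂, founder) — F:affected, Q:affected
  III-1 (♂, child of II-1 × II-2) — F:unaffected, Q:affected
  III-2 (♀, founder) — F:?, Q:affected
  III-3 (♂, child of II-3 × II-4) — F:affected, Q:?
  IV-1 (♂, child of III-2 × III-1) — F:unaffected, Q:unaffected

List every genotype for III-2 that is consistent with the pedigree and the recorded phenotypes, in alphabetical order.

III-2 ∈ {Ff Qq, ff Qq}

F/I-1 aff ·: Ff|FF
F/I-2 ? ·: ff|Ff|FF
F/II-1 ? I-1×I-2: ff|Ff
F/II-2 un ·: ff
F/II-3 aff I-1×I-2: Ff|FF
F/II-4 aff ·: Ff|FF
F/III-1 un II-1×II-2: ff
F/III-2 ? ·: ff|Ff
F/III-3 aff II-3×II-4: Ff|FF
F/IV-1 un III-2×III-1: ff
⇒ F over [I-1,I-2,II-1,II-2,II-3,II-4,III-1,III-2,III-3,IV-1]: 80 consistent
Q/I-1 ? ·: qq|Qq
Q/I-2 ? ·: qq|Qq
Q/II-1 un I-1×I-2: qq
Q/II-2 ? ·: Qq|QQ
Q/II-3 aff I-1×I-2: Qq|QQ
Q/II-4 aff ·: Qq|QQ
Q/III-1 aff II-1×II-2: Qq
Q/III-2 aff ·: Qq
Q/III-3 ? II-3×II-4: qq|Qq|QQ
Q/IV-1 un III-2×III-1: qq
⇒ Q over [I-1,I-2,II-1,II-2,II-3,II-4,III-1,III-2,III-3,IV-1]: 36 consistent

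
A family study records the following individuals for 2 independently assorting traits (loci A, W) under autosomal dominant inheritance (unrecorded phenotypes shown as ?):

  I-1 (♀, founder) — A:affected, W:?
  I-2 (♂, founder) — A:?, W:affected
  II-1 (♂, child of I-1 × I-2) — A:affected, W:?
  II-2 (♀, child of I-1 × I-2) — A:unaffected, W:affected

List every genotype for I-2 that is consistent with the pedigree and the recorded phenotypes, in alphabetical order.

I-2 ∈ {Aa WW, Aa Ww, aa WW, aa Ww}

A/I-1 aff ·: Aa
A/I-2 ? ·: aa|Aa
A/II-1 aff I-1×I-2: Aa|AA
A/II-2 un I-1×I-2: aa
⇒ A over [I-1,I-2,II-1,II-2]: 3 consistent
W/I-1 ? ·: ww|Ww|WW
W/I-2 aff ·: Ww|WW
W/II-1 ? I-1×I-2: ww|Ww|WW
W/II-2 aff I-1×I-2: Ww|WW
⇒ W over [I-1,I-2,II-1,II-2]: 18 consistent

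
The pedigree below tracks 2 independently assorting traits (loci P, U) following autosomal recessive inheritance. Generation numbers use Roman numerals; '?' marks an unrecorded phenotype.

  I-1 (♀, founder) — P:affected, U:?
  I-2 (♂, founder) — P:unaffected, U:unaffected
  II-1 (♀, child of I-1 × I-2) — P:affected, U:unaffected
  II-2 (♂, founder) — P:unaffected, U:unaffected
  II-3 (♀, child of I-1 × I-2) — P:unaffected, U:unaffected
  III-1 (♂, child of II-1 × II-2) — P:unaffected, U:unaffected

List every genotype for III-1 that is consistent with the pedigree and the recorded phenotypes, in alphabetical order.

P/I-1 aff ·: pp
P/I-2 un ·: Pp
P/II-1 aff I-1×I-2: pp
P/II-2 un ·: PP|Pp
P/II-3 un I-1×I-2: Pp
P/III-1 un II-1×II-2: Pp
⇒ P over [I-1,I-2,II-1,II-2,II-3,III-1]: 2 consistent
U/I-1 ? ·: UU|Uu|uu
U/I-2 un ·: UU|Uu
U/II-1 un I-1×I-2: UU|Uu
U/II-2 un ·: UU|Uu
U/II-3 un I-1×I-2: UU|Uu
U/III-1 un II-1×II-2: UU|Uu
⇒ U over [I-1,I-2,II-1,II-2,II-3,III-1]: 53 consistent

III-1 ∈ {Pp UU, Pp Uu}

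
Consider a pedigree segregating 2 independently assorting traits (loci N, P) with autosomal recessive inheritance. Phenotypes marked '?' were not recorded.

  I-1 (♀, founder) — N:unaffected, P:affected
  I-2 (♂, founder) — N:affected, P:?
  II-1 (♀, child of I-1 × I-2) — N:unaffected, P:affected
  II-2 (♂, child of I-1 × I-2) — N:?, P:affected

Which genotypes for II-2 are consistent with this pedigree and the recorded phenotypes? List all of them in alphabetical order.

II-2 ∈ {Nn pp, nn pp}

N/I-1 un ·: NN|Nn
N/I-2 aff ·: nn
N/II-1 un I-1×I-2: Nn
N/II-2 ? I-1×I-2: Nn|nn
⇒ N over [I-1,I-2,II-1,II-2]: 3 consistent
P/I-1 aff ·: pp
P/I-2 ? ·: Pp|pp
P/II-1 aff I-1×I-2: pp
P/II-2 aff I-1×I-2: pp
⇒ P over [I-1,I-2,II-1,II-2]: 2 consistent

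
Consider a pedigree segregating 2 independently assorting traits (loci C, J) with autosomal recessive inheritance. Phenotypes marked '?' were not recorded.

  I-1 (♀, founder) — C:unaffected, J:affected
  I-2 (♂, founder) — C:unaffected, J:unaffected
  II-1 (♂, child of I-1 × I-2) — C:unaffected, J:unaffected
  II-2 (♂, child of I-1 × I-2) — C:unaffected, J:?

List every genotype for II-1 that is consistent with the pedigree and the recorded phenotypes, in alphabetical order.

C/I-1 un ·: CC|Cc
C/I-2 un ·: CC|Cc
C/II-1 un I-1×I-2: CC|Cc
C/II-2 un I-1×I-2: CC|Cc
⇒ C over [I-1,I-2,II-1,II-2]: 13 consistent
J/I-1 aff ·: jj
J/I-2 un ·: JJ|Jj
J/II-1 un I-1×I-2: Jj
J/II-2 ? I-1×I-2: Jj|jj
⇒ J over [I-1,I-2,II-1,II-2]: 3 consistent

II-1 ∈ {CC Jj, Cc Jj}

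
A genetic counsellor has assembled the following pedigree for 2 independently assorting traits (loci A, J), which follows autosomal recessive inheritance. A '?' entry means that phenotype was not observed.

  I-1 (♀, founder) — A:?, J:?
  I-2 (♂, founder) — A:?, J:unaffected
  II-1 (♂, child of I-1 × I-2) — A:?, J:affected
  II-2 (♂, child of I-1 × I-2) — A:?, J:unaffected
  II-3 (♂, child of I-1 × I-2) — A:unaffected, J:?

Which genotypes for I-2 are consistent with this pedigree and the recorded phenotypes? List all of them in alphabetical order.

A/I-1 ? ·: AA|Aa|aa
A/I-2 ? ·: AA|Aa|aa
A/II-1 ? I-1×I-2: AA|Aa|aa
A/II-2 ? I-1×I-2: AA|Aa|aa
A/II-3 un I-1×I-2: AA|Aa
⇒ A over [I-1,I-2,II-1,II-2,II-3]: 45 consistent
J/I-1 ? ·: Jj|jj
J/I-2 un ·: Jj
J/II-1 aff I-1×I-2: jj
J/II-2 un I-1×I-2: JJ|Jj
J/II-3 ? I-1×I-2: JJ|Jj|jj
⇒ J over [I-1,I-2,II-1,II-2,II-3]: 8 consistent

I-2 ∈ {AA Jj, Aa Jj, aa Jj}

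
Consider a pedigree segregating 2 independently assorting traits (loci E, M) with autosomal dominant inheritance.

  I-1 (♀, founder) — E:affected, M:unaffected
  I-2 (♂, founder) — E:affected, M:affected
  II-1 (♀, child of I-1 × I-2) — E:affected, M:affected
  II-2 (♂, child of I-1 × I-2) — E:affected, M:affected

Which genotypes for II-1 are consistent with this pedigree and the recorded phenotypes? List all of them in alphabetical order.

E/I-1 aff ·: Ee|EE
E/I-2 aff ·: Ee|EE
E/II-1 aff I-1×I-2: Ee|EE
E/II-2 aff I-1×I-2: Ee|EE
⇒ E over [I-1,I-2,II-1,II-2]: 13 consistent
M/I-1 un ·: mm
M/I-2 aff ·: Mm|MM
M/II-1 aff I-1×I-2: Mm
M/II-2 aff I-1×I-2: Mm
⇒ M over [I-1,I-2,II-1,II-2]: 2 consistent

II-1 ∈ {EE Mm, Ee Mm}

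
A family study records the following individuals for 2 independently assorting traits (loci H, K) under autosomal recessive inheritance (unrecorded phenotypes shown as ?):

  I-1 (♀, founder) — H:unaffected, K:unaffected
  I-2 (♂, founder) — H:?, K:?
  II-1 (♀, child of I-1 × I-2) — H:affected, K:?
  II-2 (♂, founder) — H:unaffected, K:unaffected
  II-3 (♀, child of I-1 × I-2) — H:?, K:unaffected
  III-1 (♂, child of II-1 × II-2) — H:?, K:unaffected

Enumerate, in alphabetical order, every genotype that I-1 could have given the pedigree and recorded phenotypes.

H/I-1 un ·: Hh
H/I-2 ? ·: Hh|hh
H/II-1 aff I-1×I-2: hh
H/II-2 un ·: HH|Hh
H/II-3 ? I-1×I-2: HH|Hh|hh
H/III-1 ? II-1×II-2: Hh|hh
⇒ H over [I-1,I-2,II-1,II-2,II-3,III-1]: 15 consistent
K/I-1 un ·: KK|Kk
K/I-2 ? ·: KK|Kk|kk
K/II-1 ? I-1×I-2: KK|Kk|kk
K/II-2 un ·: KK|Kk
K/II-3 un I-1×I-2: KK|Kk
K/III-1 un II-1×II-2: KK|Kk
⇒ K over [I-1,I-2,II-1,II-2,II-3,III-1]: 59 consistent

I-1 ∈ {Hh KK, Hh Kk}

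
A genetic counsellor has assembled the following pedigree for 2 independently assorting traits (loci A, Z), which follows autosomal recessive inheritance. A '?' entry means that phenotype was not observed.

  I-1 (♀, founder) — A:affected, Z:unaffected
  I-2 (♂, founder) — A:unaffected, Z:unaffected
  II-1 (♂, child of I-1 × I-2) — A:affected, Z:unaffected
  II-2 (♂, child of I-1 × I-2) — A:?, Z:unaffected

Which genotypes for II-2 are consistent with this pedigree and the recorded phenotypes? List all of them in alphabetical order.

A/I-1 aff ·: aa
A/I-2 un ·: Aa
A/II-1 aff I-1×I-2: aa
A/II-2 ? I-1×I-2: Aa|aa
⇒ A over [I-1,I-2,II-1,II-2]: 2 consistent
Z/I-1 un ·: ZZ|Zz
Z/I-2 un ·: ZZ|Zz
Z/II-1 un I-1×I-2: ZZ|Zz
Z/II-2 un I-1×I-2: ZZ|Zz
⇒ Z over [I-1,I-2,II-1,II-2]: 13 consistent

II-2 ∈ {Aa ZZ, Aa Zz, aa ZZ, aa Zz}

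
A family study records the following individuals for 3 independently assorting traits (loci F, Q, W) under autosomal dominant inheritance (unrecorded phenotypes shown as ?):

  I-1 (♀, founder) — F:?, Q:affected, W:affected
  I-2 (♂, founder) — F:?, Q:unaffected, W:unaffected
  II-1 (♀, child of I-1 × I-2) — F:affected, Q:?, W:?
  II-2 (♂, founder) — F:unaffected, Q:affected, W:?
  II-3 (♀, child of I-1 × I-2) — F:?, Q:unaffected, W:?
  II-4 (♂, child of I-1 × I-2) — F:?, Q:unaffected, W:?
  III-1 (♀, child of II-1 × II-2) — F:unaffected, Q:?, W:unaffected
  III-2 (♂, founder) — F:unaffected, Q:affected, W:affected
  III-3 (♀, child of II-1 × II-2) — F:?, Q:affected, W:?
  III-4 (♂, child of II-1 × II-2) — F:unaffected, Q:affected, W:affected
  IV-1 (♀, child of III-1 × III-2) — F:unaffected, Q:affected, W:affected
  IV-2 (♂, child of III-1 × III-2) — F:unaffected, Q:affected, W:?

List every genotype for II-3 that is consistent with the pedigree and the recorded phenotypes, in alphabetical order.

F/I-1 ? ·: ff|Ff|FF
F/I-2 ? ·: ff|Ff|FF
F/II-1 aff I-1×I-2: Ff
F/II-2 un ·: ff
F/II-3 ? I-1×I-2: ff|Ff|FF
F/II-4 ? I-1×I-2: ff|Ff|FF
F/III-1 un II-1×II-2: ff
F/III-2 un ·: ff
F/III-3 ? II-1×II-2: ff|Ff
F/III-4 un II-1×II-2: ff
F/IV-1 un III-1×III-2: ff
F/IV-2 un III-1×III-2: ff
⇒ F over [I-1,I-2,II-1,II-2,II-3,II-4,III-1,III-2,III-3,III-4,IV-1,IV-2]: 54 consistent
Q/I-1 aff ·: Qq
Q/I-2 un ·: qq
Q/II-1 ? I-1×I-2: qq|Qq
Q/II-2 aff ·: Qq|QQ
Q/II-3 un I-1×I-2: qq
Q/II-4 un I-1×I-2: qq
Q/III-1 ? II-1×II-2: qq|Qq|QQ
Q/III-2 aff ·: Qq|QQ
Q/III-3 aff II-1×II-2: Qq|QQ
Q/III-4 aff II-1×II-2: Qq|QQ
Q/IV-1 aff III-1×III-2: Qq|QQ
Q/IV-2 aff III-1×III-2: Qq|QQ
⇒ Q over [I-1,I-2,II-1,II-2,II-3,II-4,III-1,III-2,III-3,III-4,IV-1,IV-2]: 130 consistent
W/I-1 aff ·: Ww|WW
W/I-2 un ·: ww
W/II-1 ? I-1×I-2: ww|Ww
W/II-2 ? ·: ww|Ww
W/II-3 ? I-1×I-2: ww|Ww
W/II-4 ? I-1×I-2: ww|Ww
W/III-1 un II-1×II-2: ww
W/III-2 aff ·: Ww|WW
W/III-3 ? II-1×II-2: ww|Ww|WW
W/III-4 aff II-1×II-2: Ww|WW
W/IV-1 aff III-1×III-2: Ww
W/IV-2 ? III-1×III-2: ww|Ww
⇒ W over [I-1,I-2,II-1,II-2,II-3,II-4,III-1,III-2,III-3,III-4,IV-1,IV-2]: 144 consistent

II-3 ∈ {FF qq Ww, FF qq ww, Ff qq Ww, Ff qq ww, ff qq Ww, ff qq ww}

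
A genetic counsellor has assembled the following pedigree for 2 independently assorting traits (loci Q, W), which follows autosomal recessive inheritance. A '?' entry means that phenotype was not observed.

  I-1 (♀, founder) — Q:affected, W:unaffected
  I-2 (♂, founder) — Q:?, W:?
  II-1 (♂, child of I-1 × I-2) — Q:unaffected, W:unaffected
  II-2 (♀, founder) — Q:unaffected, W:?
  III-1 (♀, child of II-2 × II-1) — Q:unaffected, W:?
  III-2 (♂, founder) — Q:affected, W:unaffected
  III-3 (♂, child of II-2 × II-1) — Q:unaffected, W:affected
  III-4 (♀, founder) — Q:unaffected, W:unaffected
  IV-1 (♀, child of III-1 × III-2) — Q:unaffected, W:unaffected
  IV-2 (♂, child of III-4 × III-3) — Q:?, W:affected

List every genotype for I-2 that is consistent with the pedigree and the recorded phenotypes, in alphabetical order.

I-2 ∈ {QQ WW, QQ Ww, QQ ww, Qq WW, Qq Ww, Qq ww}

Q/I-1 aff ·: qq
Q/I-2 ? ·: QQ|Qq
Q/II-1 un I-1×I-2: Qq
Q/II-2 un ·: QQ|Qq
Q/III-1 un II-2×II-1: QQ|Qq
Q/III-2 aff ·: qq
Q/III-3 un II-2×II-1: QQ|Qq
Q/III-4 un ·: QQ|Qq
Q/IV-1 un III-1×III-2: Qq
Q/IV-2 ? III-4×III-3: QQ|Qq|qq
⇒ Q over [I-1,I-2,II-1,II-2,III-1,III-2,III-3,III-4,IV-1,IV-2]: 64 consistent
W/I-1 un ·: WW|Ww
W/I-2 ? ·: WW|Ww|ww
W/II-1 un I-1×I-2: Ww
W/II-2 ? ·: Ww|ww
W/III-1 ? II-2×II-1: WW|Ww|ww
W/III-2 un ·: WW|Ww
W/III-3 aff II-2×II-1: ww
W/III-4 un ·: Ww
W/IV-1 un III-1×III-2: WW|Ww
W/IV-2 aff III-4×III-3: ww
⇒ W over [I-1,I-2,II-1,II-2,III-1,III-2,III-3,III-4,IV-1,IV-2]: 75 consistent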